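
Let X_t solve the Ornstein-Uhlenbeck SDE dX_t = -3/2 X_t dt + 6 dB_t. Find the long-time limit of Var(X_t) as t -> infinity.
lim Var(X_t) = 12

The OU SDE dX = -theta X dt + sigma dB admits the integrating factor exp(theta t): d(exp(theta t) X_t) = sigma exp(theta t) dB_t. Integrating from 0 to t gives X_t = x_0 * exp(-theta t) + sigma * int_0^t exp(-theta (t-s)) dB_s for any initial x_0. The Itô integral has variance (by the Itô isometry) sigma^2 * int_0^t exp(-2 theta (t - s)) ds = sigma^2 * (1 - exp(-2 theta t)) / (2 theta), independent of x_0.
With theta = 3/2, sigma = 6:
  Var(X_t) = (6)^2 * (1 - exp(-2*3/2 t)) / (2 * 3/2) = 12 - 12*exp(-3*t).
As t -> infinity, exp(-2*3/2 t) -> 0, so the stationary variance is sigma^2 / (2 theta) = 12.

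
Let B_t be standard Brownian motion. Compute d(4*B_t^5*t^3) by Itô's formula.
d(4*B_t^5*t^3) = (B_t^3*t^2*(12*B_t^2 + 40*t)) dt + (20*B_t^4*t^3) dB_t

Itô's formula for f(t, x): d f(t, B_t) = (f_t + (1/2) f_xx) dt + f_x dB_t. Compute partials of f(t, x) = 4*t^3*x^5:
  f_t(t,x)  = 12*t^2*x^5
  f_x(t,x)  = 20*t^3*x^4
  f_xx(t,x) = 80*t^3*x^3
Assemble drift = f_t + (1/2) f_xx = t^2*x^3*(40*t + 12*x^2) and diffusion = f_x = 20*t^3*x^4. Substituting x = B_t:
  d(4*B_t^5*t^3) = (B_t^3*t^2*(12*B_t^2 + 40*t)) dt + (20*B_t^4*t^3) dB_t.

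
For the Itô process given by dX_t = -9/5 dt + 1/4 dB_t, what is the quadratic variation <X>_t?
<X>_t = t/16

For an Itô process dX_t = a(t) dt + b(t) dB_t, the quadratic variation is <X>_t = int_0^t b(s)^2 ds (the drift term does not contribute). Here b(s) = 1/4, so
  b(s)^2 = 1/16.
Integrating from 0 to t:
  <X>_t = int_0^t (1/16) ds = t/16.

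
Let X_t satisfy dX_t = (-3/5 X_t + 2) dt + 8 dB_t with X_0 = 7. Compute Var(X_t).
Var(X_t) = 160/3 - 160*exp(-6*t/5)/3

The variance V(t) = Var(X_t) satisfies V'(t) = 2 a V(t) + c^2 with V(0) = 0 (drift coefficient is linear in X, diffusion is constant). With a = -3/5, c = 8, the solution is
  V(t) = (c^2 / (2 a)) * (exp(2 a t) - 1)
       = (8^2 / (2*(-3/5))) * (exp((-6/5) t) - 1)
       = 160/3 - 160*exp(-6*t/5)/3.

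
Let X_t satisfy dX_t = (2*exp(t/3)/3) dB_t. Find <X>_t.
<X>_t = 2*exp(2*t/3)/3 - 2/3

For an Itô process dX_t = a(t) dt + b(t) dB_t, the quadratic variation is <X>_t = int_0^t b(s)^2 ds (the drift term does not contribute). Here b(s) = 2*exp(s/3)/3, so
  b(s)^2 = 4*exp(2*s/3)/9.
Integrating from 0 to t:
  <X>_t = int_0^t (4*exp(2*s/3)/9) ds = 2*exp(2*t/3)/3 - 2/3.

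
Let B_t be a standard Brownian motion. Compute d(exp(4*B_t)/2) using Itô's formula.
d(exp(4*B_t)/2) = (4*exp(4*B_t)) dt + (2*exp(4*B_t)) dB_t

Itô's formula for f(B_t) gives d f(B_t) = f'(B_t) dB_t + (1/2) f''(B_t) dt. Compute derivatives of f(x) = exp(4*x)/2:
  f'(x)  = 2*exp(4*x)
  f''(x) = 8*exp(4*x)
Substitute x = B_t and multiply the f'' term by 1/2:
  drift     = (1/2) * (8*exp(4*x)) evaluated at B_t = 4*exp(4*B_t)
  diffusion = (2*exp(4*x)) evaluated at B_t = 2*exp(4*B_t)
Therefore d(exp(4*B_t)/2) = (4*exp(4*B_t)) dt + (2*exp(4*B_t)) dB_t.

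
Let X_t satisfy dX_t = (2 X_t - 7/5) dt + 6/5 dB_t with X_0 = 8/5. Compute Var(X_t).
Var(X_t) = 9*exp(4*t)/25 - 9/25

The variance V(t) = Var(X_t) satisfies V'(t) = 2 a V(t) + c^2 with V(0) = 0 (drift coefficient is linear in X, diffusion is constant). With a = 2, c = 6/5, the solution is
  V(t) = (c^2 / (2 a)) * (exp(2 a t) - 1)
       = ((6/5)^2 / (2*2)) * (exp(4 t) - 1)
       = 9*exp(4*t)/25 - 9/25.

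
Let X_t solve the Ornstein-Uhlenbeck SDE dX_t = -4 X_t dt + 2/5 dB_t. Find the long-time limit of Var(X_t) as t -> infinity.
lim Var(X_t) = 1/50

The OU SDE dX = -theta X dt + sigma dB admits the integrating factor exp(theta t): d(exp(theta t) X_t) = sigma exp(theta t) dB_t. Integrating from 0 to t gives X_t = x_0 * exp(-theta t) + sigma * int_0^t exp(-theta (t-s)) dB_s for any initial x_0. The Itô integral has variance (by the Itô isometry) sigma^2 * int_0^t exp(-2 theta (t - s)) ds = sigma^2 * (1 - exp(-2 theta t)) / (2 theta), independent of x_0.
With theta = 4, sigma = 2/5:
  Var(X_t) = (2/5)^2 * (1 - exp(-2*4 t)) / (2 * 4) = 1/50 - exp(-8*t)/50.
As t -> infinity, exp(-2*4 t) -> 0, so the stationary variance is sigma^2 / (2 theta) = 1/50.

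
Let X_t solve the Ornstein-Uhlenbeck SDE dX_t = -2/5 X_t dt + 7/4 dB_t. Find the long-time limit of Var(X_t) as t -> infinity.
lim Var(X_t) = 245/64

The OU SDE dX = -theta X dt + sigma dB admits the integrating factor exp(theta t): d(exp(theta t) X_t) = sigma exp(theta t) dB_t. Integrating from 0 to t gives X_t = x_0 * exp(-theta t) + sigma * int_0^t exp(-theta (t-s)) dB_s for any initial x_0. The Itô integral has variance (by the Itô isometry) sigma^2 * int_0^t exp(-2 theta (t - s)) ds = sigma^2 * (1 - exp(-2 theta t)) / (2 theta), independent of x_0.
With theta = 2/5, sigma = 7/4:
  Var(X_t) = (7/4)^2 * (1 - exp(-2*2/5 t)) / (2 * 2/5) = 245/64 - 245*exp(-4*t/5)/64.
As t -> infinity, exp(-2*2/5 t) -> 0, so the stationary variance is sigma^2 / (2 theta) = 245/64.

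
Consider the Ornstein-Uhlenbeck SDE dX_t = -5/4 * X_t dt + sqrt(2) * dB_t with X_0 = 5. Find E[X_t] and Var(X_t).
E[X_t] = 5*exp(-5*t/4); Var(X_t) = 4/5 - 4*exp(-5*t/2)/5

The OU SDE dX = -theta X dt + sigma dB admits the integrating factor exp(theta t): d(exp(theta t) X_t) = sigma exp(theta t) dB_t. Integrating from 0 to t:
  X_t = x_0 * exp(-theta t) + sigma * int_0^t exp(-theta (t-s)) dB_s.
The Itô integral has mean 0 and (by the Itô isometry) variance sigma^2 * int_0^t exp(-2 theta (t - s)) ds = sigma^2 * (1 - exp(-2 theta t)) / (2 theta).
With theta = 5/4, sigma = sqrt(2), x_0 = 5:
  E[X_t] = 5 * exp(-5/4 t) = 5*exp(-5*t/4)
  Var(X_t) = (sqrt(2))^2 * (1 - exp(-2*5/4 t)) / (2 * 5/4) = 4/5 - 4*exp(-5*t/2)/5.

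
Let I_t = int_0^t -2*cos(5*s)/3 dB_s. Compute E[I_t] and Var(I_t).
E[I_t] = 0; Var(I_t) = 2*t/9 + sin(10*t)/45

The Itô integral of a deterministic integrand f(s) has mean 0 because each increment f(s) * (B_{s+ds} - B_s) has mean 0. By the Itô isometry:
  Var( int_0^t f(s) dB_s ) = E[ (int_0^t f(s) dB_s)^2 ] = int_0^t f(s)^2 ds.
Here f(s) = -2*cos(5*s)/3, so f(s)^2 = 4*cos(5*s)^2/9. Integrate:
  int_0^t (4*cos(5*s)^2/9) ds = 2*t/9 + sin(10*t)/45.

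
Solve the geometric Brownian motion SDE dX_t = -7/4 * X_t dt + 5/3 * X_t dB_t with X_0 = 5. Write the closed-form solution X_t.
X_t = 5 * exp((-113/36) * t + (5/3) * B_t)

For GBM dX = mu X dt + sigma X dB with X_0 = x_0, apply Itô to Y = log X: dY = (mu - sigma^2/2) dt + sigma dB, so Y_t = log(x_0) + (mu - sigma^2/2) t + sigma B_t and hence X_t = x_0 * exp((mu - sigma^2/2) t + sigma B_t).
With mu = -7/4, sigma = 5/3, x_0 = 5, this gives:
  X_t = 5 * exp((-113/36) * t + (5/3) * B_t).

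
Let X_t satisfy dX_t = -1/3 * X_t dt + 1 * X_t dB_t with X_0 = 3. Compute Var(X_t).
Var(X_t) = (9*exp(t) - 9)*exp(-2*t/3)

For GBM dX = mu X dt + sigma X dB with X_0 = x_0, apply Itô to Y = log X: dY = (mu - sigma^2/2) dt + sigma dB, so Y_t = log(x_0) + (mu - sigma^2/2) t + sigma B_t and hence X_t = x_0 * exp((mu - sigma^2/2) t + sigma B_t).
With mu = -1/3, sigma = 1, x_0 = 3, this gives:
  X_t = 3 * exp((-5/6) * t + (1) * B_t).
Since sigma*B_t ~ Normal(0, sigma^2 t), E[exp(sigma*B_t)] = exp(sigma^2 t / 2); so E[X_t] = x_0 * exp((mu - sigma^2/2) t) * exp(sigma^2 t / 2) = x_0 * exp(mu t) = 3*exp(-t/3).
Var(X_t) = E[X_t^2] - (E[X_t])^2 = x_0^2 * exp(2 mu t) * (exp(sigma^2 t) - 1) = (9*exp(t) - 9)*exp(-2*t/3).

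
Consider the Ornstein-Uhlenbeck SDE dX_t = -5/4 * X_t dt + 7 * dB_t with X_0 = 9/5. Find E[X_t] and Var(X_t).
E[X_t] = 9*exp(-5*t/4)/5; Var(X_t) = 98/5 - 98*exp(-5*t/2)/5

The OU SDE dX = -theta X dt + sigma dB admits the integrating factor exp(theta t): d(exp(theta t) X_t) = sigma exp(theta t) dB_t. Integrating from 0 to t:
  X_t = x_0 * exp(-theta t) + sigma * int_0^t exp(-theta (t-s)) dB_s.
The Itô integral has mean 0 and (by the Itô isometry) variance sigma^2 * int_0^t exp(-2 theta (t - s)) ds = sigma^2 * (1 - exp(-2 theta t)) / (2 theta).
With theta = 5/4, sigma = 7, x_0 = 9/5:
  E[X_t] = 9/5 * exp(-5/4 t) = 9*exp(-5*t/4)/5
  Var(X_t) = (7)^2 * (1 - exp(-2*5/4 t)) / (2 * 5/4) = 98/5 - 98*exp(-5*t/2)/5.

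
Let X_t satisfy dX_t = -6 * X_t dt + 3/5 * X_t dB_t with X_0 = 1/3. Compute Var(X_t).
Var(X_t) = (exp(9*t/25) - 1)*exp(-12*t)/9

For GBM dX = mu X dt + sigma X dB with X_0 = x_0, apply Itô to Y = log X: dY = (mu - sigma^2/2) dt + sigma dB, so Y_t = log(x_0) + (mu - sigma^2/2) t + sigma B_t and hence X_t = x_0 * exp((mu - sigma^2/2) t + sigma B_t).
With mu = -6, sigma = 3/5, x_0 = 1/3, this gives:
  X_t = 1/3 * exp((-309/50) * t + (3/5) * B_t).
Since sigma*B_t ~ Normal(0, sigma^2 t), E[exp(sigma*B_t)] = exp(sigma^2 t / 2); so E[X_t] = x_0 * exp((mu - sigma^2/2) t) * exp(sigma^2 t / 2) = x_0 * exp(mu t) = exp(-6*t)/3.
Var(X_t) = E[X_t^2] - (E[X_t])^2 = x_0^2 * exp(2 mu t) * (exp(sigma^2 t) - 1) = (exp(9*t/25) - 1)*exp(-12*t)/9.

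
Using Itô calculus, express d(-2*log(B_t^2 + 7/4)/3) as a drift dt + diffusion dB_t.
d(-2*log(B_t^2 + 7/4)/3) = (8*(4*B_t^2 - 7)/(3*(4*B_t^2 + 7)^2)) dt + (-16*B_t/(12*B_t^2 + 21)) dB_t

Itô's formula for f(B_t) gives d f(B_t) = f'(B_t) dB_t + (1/2) f''(B_t) dt. Compute derivatives of f(x) = -2*log(x^2 + 7/4)/3:
  f'(x)  = -16*x/(12*x^2 + 21)
  f''(x) = 16*(4*x^2 - 7)/(3*(4*x^2 + 7)^2)
Substitute x = B_t and multiply the f'' term by 1/2:
  drift     = (1/2) * (16*(4*x^2 - 7)/(3*(4*x^2 + 7)^2)) evaluated at B_t = 8*(4*B_t^2 - 7)/(3*(4*B_t^2 + 7)^2)
  diffusion = (-16*x/(12*x^2 + 21)) evaluated at B_t = -16*B_t/(12*B_t^2 + 21)
Therefore d(-2*log(B_t^2 + 7/4)/3) = (8*(4*B_t^2 - 7)/(3*(4*B_t^2 + 7)^2)) dt + (-16*B_t/(12*B_t^2 + 21)) dB_t.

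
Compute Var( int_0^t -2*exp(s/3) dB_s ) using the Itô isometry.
Var = 6*exp(2*t/3) - 6

The Itô integral of a deterministic integrand f(s) has mean 0 because each increment f(s) * (B_{s+ds} - B_s) has mean 0. By the Itô isometry:
  Var( int_0^t f(s) dB_s ) = E[ (int_0^t f(s) dB_s)^2 ] = int_0^t f(s)^2 ds.
Here f(s) = -2*exp(s/3), so f(s)^2 = 4*exp(2*s/3). Integrate:
  int_0^t (4*exp(2*s/3)) ds = 6*exp(2*t/3) - 6.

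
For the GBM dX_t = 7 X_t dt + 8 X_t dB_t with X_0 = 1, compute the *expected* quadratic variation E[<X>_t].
E[<X>_t] = 32*exp(78*t)/39 - 32/39

<X>_t = int_0^t (8 * X_s)^2 ds. Taking expectation inside the integral: E[<X>_t] = 8^2 * int_0^t E[X_s^2] ds. For GBM, E[X_s^2] = x_0^2 * exp((2 mu + sigma^2) s). Integrating:
  E[<X>_t] = 8^2 * 1^2 * (exp((2*7 + 8^2) t) - 1) / (2*7 + 8^2)
           = 8^2 * 1^2 * (exp(78 t) - 1) / 78 = 32*exp(78*t)/39 - 32/39.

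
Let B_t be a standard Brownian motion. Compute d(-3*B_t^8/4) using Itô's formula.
d(-3*B_t^8/4) = (-21*B_t^6) dt + (-6*B_t^7) dB_t

Itô's formula for f(B_t) gives d f(B_t) = f'(B_t) dB_t + (1/2) f''(B_t) dt. Compute derivatives of f(x) = -3*x^8/4:
  f'(x)  = -6*x^7
  f''(x) = -42*x^6
Substitute x = B_t and multiply the f'' term by 1/2:
  drift     = (1/2) * (-42*x^6) evaluated at B_t = -21*B_t^6
  diffusion = (-6*x^7) evaluated at B_t = -6*B_t^7
Therefore d(-3*B_t^8/4) = (-21*B_t^6) dt + (-6*B_t^7) dB_t.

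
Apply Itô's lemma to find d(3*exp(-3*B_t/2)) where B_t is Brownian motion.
d(3*exp(-3*B_t/2)) = (27*exp(-3*B_t/2)/8) dt + (-9*exp(-3*B_t/2)/2) dB_t

Itô's formula for f(B_t) gives d f(B_t) = f'(B_t) dB_t + (1/2) f''(B_t) dt. Compute derivatives of f(x) = 3*exp(-3*x/2):
  f'(x)  = -9*exp(-3*x/2)/2
  f''(x) = 27*exp(-3*x/2)/4
Substitute x = B_t and multiply the f'' term by 1/2:
  drift     = (1/2) * (27*exp(-3*x/2)/4) evaluated at B_t = 27*exp(-3*B_t/2)/8
  diffusion = (-9*exp(-3*x/2)/2) evaluated at B_t = -9*exp(-3*B_t/2)/2
Therefore d(3*exp(-3*B_t/2)) = (27*exp(-3*B_t/2)/8) dt + (-9*exp(-3*B_t/2)/2) dB_t.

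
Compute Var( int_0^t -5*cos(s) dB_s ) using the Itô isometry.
Var = 25*t/2 + 25*sin(2*t)/4

The Itô integral of a deterministic integrand f(s) has mean 0 because each increment f(s) * (B_{s+ds} - B_s) has mean 0. By the Itô isometry:
  Var( int_0^t f(s) dB_s ) = E[ (int_0^t f(s) dB_s)^2 ] = int_0^t f(s)^2 ds.
Here f(s) = -5*cos(s), so f(s)^2 = 25*cos(s)^2. Integrate:
  int_0^t (25*cos(s)^2) ds = 25*t/2 + 25*sin(2*t)/4.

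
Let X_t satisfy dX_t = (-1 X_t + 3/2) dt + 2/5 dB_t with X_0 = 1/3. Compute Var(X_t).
Var(X_t) = 2/25 - 2*exp(-2*t)/25

The variance V(t) = Var(X_t) satisfies V'(t) = 2 a V(t) + c^2 with V(0) = 0 (drift coefficient is linear in X, diffusion is constant). With a = -1, c = 2/5, the solution is
  V(t) = (c^2 / (2 a)) * (exp(2 a t) - 1)
       = ((2/5)^2 / (2*(-1))) * (exp((-2) t) - 1)
       = 2/25 - 2*exp(-2*t)/25.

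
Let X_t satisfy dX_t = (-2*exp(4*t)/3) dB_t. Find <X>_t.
<X>_t = exp(8*t)/18 - 1/18

For an Itô process dX_t = a(t) dt + b(t) dB_t, the quadratic variation is <X>_t = int_0^t b(s)^2 ds (the drift term does not contribute). Here b(s) = -2*exp(4*s)/3, so
  b(s)^2 = 4*exp(8*s)/9.
Integrating from 0 to t:
  <X>_t = int_0^t (4*exp(8*s)/9) ds = exp(8*t)/18 - 1/18.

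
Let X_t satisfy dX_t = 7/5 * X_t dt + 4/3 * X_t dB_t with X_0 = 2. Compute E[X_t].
E[X_t] = 2*exp(7*t/5)

For GBM dX = mu X dt + sigma X dB with X_0 = x_0, apply Itô to Y = log X: dY = (mu - sigma^2/2) dt + sigma dB, so Y_t = log(x_0) + (mu - sigma^2/2) t + sigma B_t and hence X_t = x_0 * exp((mu - sigma^2/2) t + sigma B_t).
With mu = 7/5, sigma = 4/3, x_0 = 2, this gives:
  X_t = 2 * exp((23/45) * t + (4/3) * B_t).
Since sigma*B_t ~ Normal(0, sigma^2 t), E[exp(sigma*B_t)] = exp(sigma^2 t / 2); so E[X_t] = x_0 * exp((mu - sigma^2/2) t) * exp(sigma^2 t / 2) = x_0 * exp(mu t) = 2*exp(7*t/5).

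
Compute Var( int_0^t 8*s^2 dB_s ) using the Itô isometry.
Var = 64*t^5/5

The Itô integral of a deterministic integrand f(s) has mean 0 because each increment f(s) * (B_{s+ds} - B_s) has mean 0. By the Itô isometry:
  Var( int_0^t f(s) dB_s ) = E[ (int_0^t f(s) dB_s)^2 ] = int_0^t f(s)^2 ds.
Here f(s) = 8*s^2, so f(s)^2 = 64*s^4. Integrate:
  int_0^t (64*s^4) ds = 64*t^5/5.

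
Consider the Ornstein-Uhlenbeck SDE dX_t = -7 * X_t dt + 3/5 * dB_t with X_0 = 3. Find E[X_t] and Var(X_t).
E[X_t] = 3*exp(-7*t); Var(X_t) = 9/350 - 9*exp(-14*t)/350

The OU SDE dX = -theta X dt + sigma dB admits the integrating factor exp(theta t): d(exp(theta t) X_t) = sigma exp(theta t) dB_t. Integrating from 0 to t:
  X_t = x_0 * exp(-theta t) + sigma * int_0^t exp(-theta (t-s)) dB_s.
The Itô integral has mean 0 and (by the Itô isometry) variance sigma^2 * int_0^t exp(-2 theta (t - s)) ds = sigma^2 * (1 - exp(-2 theta t)) / (2 theta).
With theta = 7, sigma = 3/5, x_0 = 3:
  E[X_t] = 3 * exp(-7 t) = 3*exp(-7*t)
  Var(X_t) = (3/5)^2 * (1 - exp(-2*7 t)) / (2 * 7) = 9/350 - 9*exp(-14*t)/350.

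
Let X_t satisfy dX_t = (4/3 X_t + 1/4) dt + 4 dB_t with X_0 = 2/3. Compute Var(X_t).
Var(X_t) = 6*exp(8*t/3) - 6

The variance V(t) = Var(X_t) satisfies V'(t) = 2 a V(t) + c^2 with V(0) = 0 (drift coefficient is linear in X, diffusion is constant). With a = 4/3, c = 4, the solution is
  V(t) = (c^2 / (2 a)) * (exp(2 a t) - 1)
       = (4^2 / (2*(4/3))) * (exp((8/3) t) - 1)
       = 6*exp(8*t/3) - 6.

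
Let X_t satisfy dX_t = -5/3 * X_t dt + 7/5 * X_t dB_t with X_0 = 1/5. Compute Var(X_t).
Var(X_t) = (exp(49*t/25) - 1)*exp(-10*t/3)/25

For GBM dX = mu X dt + sigma X dB with X_0 = x_0, apply Itô to Y = log X: dY = (mu - sigma^2/2) dt + sigma dB, so Y_t = log(x_0) + (mu - sigma^2/2) t + sigma B_t and hence X_t = x_0 * exp((mu - sigma^2/2) t + sigma B_t).
With mu = -5/3, sigma = 7/5, x_0 = 1/5, this gives:
  X_t = 1/5 * exp((-397/150) * t + (7/5) * B_t).
Since sigma*B_t ~ Normal(0, sigma^2 t), E[exp(sigma*B_t)] = exp(sigma^2 t / 2); so E[X_t] = x_0 * exp((mu - sigma^2/2) t) * exp(sigma^2 t / 2) = x_0 * exp(mu t) = exp(-5*t/3)/5.
Var(X_t) = E[X_t^2] - (E[X_t])^2 = x_0^2 * exp(2 mu t) * (exp(sigma^2 t) - 1) = (exp(49*t/25) - 1)*exp(-10*t/3)/25.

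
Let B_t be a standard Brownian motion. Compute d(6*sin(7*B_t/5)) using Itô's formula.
d(6*sin(7*B_t/5)) = (-147*sin(7*B_t/5)/25) dt + (42*cos(7*B_t/5)/5) dB_t

Itô's formula for f(B_t) gives d f(B_t) = f'(B_t) dB_t + (1/2) f''(B_t) dt. Compute derivatives of f(x) = 6*sin(7*x/5):
  f'(x)  = 42*cos(7*x/5)/5
  f''(x) = -294*sin(7*x/5)/25
Substitute x = B_t and multiply the f'' term by 1/2:
  drift     = (1/2) * (-294*sin(7*x/5)/25) evaluated at B_t = -147*sin(7*B_t/5)/25
  diffusion = (42*cos(7*x/5)/5) evaluated at B_t = 42*cos(7*B_t/5)/5
Therefore d(6*sin(7*B_t/5)) = (-147*sin(7*B_t/5)/25) dt + (42*cos(7*B_t/5)/5) dB_t.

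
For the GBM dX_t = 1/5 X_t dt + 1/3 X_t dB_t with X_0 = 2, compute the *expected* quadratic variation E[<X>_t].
E[<X>_t] = 20*exp(23*t/45)/23 - 20/23

<X>_t = int_0^t ((1/3) * X_s)^2 ds. Taking expectation inside the integral: E[<X>_t] = (1/3)^2 * int_0^t E[X_s^2] ds. For GBM, E[X_s^2] = x_0^2 * exp((2 mu + sigma^2) s). Integrating:
  E[<X>_t] = (1/3)^2 * 2^2 * (exp((2*(1/5) + (1/3)^2) t) - 1) / (2*(1/5) + (1/3)^2)
           = (1/3)^2 * 2^2 * (exp((23/45) t) - 1) / (23/45) = 20*exp(23*t/45)/23 - 20/23.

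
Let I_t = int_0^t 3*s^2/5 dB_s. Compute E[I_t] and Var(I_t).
E[I_t] = 0; Var(I_t) = 9*t^5/125

The Itô integral of a deterministic integrand f(s) has mean 0 because each increment f(s) * (B_{s+ds} - B_s) has mean 0. By the Itô isometry:
  Var( int_0^t f(s) dB_s ) = E[ (int_0^t f(s) dB_s)^2 ] = int_0^t f(s)^2 ds.
Here f(s) = 3*s^2/5, so f(s)^2 = 9*s^4/25. Integrate:
  int_0^t (9*s^4/25) ds = 9*t^5/125.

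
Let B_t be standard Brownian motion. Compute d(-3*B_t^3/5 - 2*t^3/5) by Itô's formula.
d(-3*B_t^3/5 - 2*t^3/5) = (-9*B_t/5 - 6*t^2/5) dt + (-9*B_t^2/5) dB_t

Itô's formula for f(t, x): d f(t, B_t) = (f_t + (1/2) f_xx) dt + f_x dB_t. Compute partials of f(t, x) = -2*t^3/5 - 3*x^3/5:
  f_t(t,x)  = -6*t^2/5
  f_x(t,x)  = -9*x^2/5
  f_xx(t,x) = -18*x/5
Assemble drift = f_t + (1/2) f_xx = -6*t^2/5 - 9*x/5 and diffusion = f_x = -9*x^2/5. Substituting x = B_t:
  d(-3*B_t^3/5 - 2*t^3/5) = (-9*B_t/5 - 6*t^2/5) dt + (-9*B_t^2/5) dB_t.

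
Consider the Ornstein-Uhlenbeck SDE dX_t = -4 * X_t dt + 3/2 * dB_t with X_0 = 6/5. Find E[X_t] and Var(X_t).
E[X_t] = 6*exp(-4*t)/5; Var(X_t) = 9/32 - 9*exp(-8*t)/32

The OU SDE dX = -theta X dt + sigma dB admits the integrating factor exp(theta t): d(exp(theta t) X_t) = sigma exp(theta t) dB_t. Integrating from 0 to t:
  X_t = x_0 * exp(-theta t) + sigma * int_0^t exp(-theta (t-s)) dB_s.
The Itô integral has mean 0 and (by the Itô isometry) variance sigma^2 * int_0^t exp(-2 theta (t - s)) ds = sigma^2 * (1 - exp(-2 theta t)) / (2 theta).
With theta = 4, sigma = 3/2, x_0 = 6/5:
  E[X_t] = 6/5 * exp(-4 t) = 6*exp(-4*t)/5
  Var(X_t) = (3/2)^2 * (1 - exp(-2*4 t)) / (2 * 4) = 9/32 - 9*exp(-8*t)/32.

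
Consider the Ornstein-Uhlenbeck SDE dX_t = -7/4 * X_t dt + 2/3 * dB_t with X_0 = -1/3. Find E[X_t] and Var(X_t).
E[X_t] = -exp(-7*t/4)/3; Var(X_t) = 8/63 - 8*exp(-7*t/2)/63

The OU SDE dX = -theta X dt + sigma dB admits the integrating factor exp(theta t): d(exp(theta t) X_t) = sigma exp(theta t) dB_t. Integrating from 0 to t:
  X_t = x_0 * exp(-theta t) + sigma * int_0^t exp(-theta (t-s)) dB_s.
The Itô integral has mean 0 and (by the Itô isometry) variance sigma^2 * int_0^t exp(-2 theta (t - s)) ds = sigma^2 * (1 - exp(-2 theta t)) / (2 theta).
With theta = 7/4, sigma = 2/3, x_0 = -1/3:
  E[X_t] = -1/3 * exp(-7/4 t) = -exp(-7*t/4)/3
  Var(X_t) = (2/3)^2 * (1 - exp(-2*7/4 t)) / (2 * 7/4) = 8/63 - 8*exp(-7*t/2)/63.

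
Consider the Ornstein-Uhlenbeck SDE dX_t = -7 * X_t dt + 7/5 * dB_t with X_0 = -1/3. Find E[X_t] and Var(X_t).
E[X_t] = -exp(-7*t)/3; Var(X_t) = 7/50 - 7*exp(-14*t)/50

The OU SDE dX = -theta X dt + sigma dB admits the integrating factor exp(theta t): d(exp(theta t) X_t) = sigma exp(theta t) dB_t. Integrating from 0 to t:
  X_t = x_0 * exp(-theta t) + sigma * int_0^t exp(-theta (t-s)) dB_s.
The Itô integral has mean 0 and (by the Itô isometry) variance sigma^2 * int_0^t exp(-2 theta (t - s)) ds = sigma^2 * (1 - exp(-2 theta t)) / (2 theta).
With theta = 7, sigma = 7/5, x_0 = -1/3:
  E[X_t] = -1/3 * exp(-7 t) = -exp(-7*t)/3
  Var(X_t) = (7/5)^2 * (1 - exp(-2*7 t)) / (2 * 7) = 7/50 - 7*exp(-14*t)/50.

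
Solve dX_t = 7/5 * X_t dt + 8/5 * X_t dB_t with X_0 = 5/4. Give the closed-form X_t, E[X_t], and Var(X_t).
X_t = 5/4 * exp((3/25) t + (8/5) B_t); E[X_t] = 5*exp(7*t/5)/4; Var(X_t) = 25*(exp(64*t/25) - 1)*exp(14*t/5)/16

For GBM dX = mu X dt + sigma X dB with X_0 = x_0, apply Itô to Y = log X: dY = (mu - sigma^2/2) dt + sigma dB, so Y_t = log(x_0) + (mu - sigma^2/2) t + sigma B_t and hence X_t = x_0 * exp((mu - sigma^2/2) t + sigma B_t).
With mu = 7/5, sigma = 8/5, x_0 = 5/4, this gives:
  X_t = 5/4 * exp((3/25) * t + (8/5) * B_t).
Since sigma*B_t ~ Normal(0, sigma^2 t), E[exp(sigma*B_t)] = exp(sigma^2 t / 2); so E[X_t] = x_0 * exp((mu - sigma^2/2) t) * exp(sigma^2 t / 2) = x_0 * exp(mu t) = 5*exp(7*t/5)/4.
Var(X_t) = E[X_t^2] - (E[X_t])^2 = x_0^2 * exp(2 mu t) * (exp(sigma^2 t) - 1) = 25*(exp(64*t/25) - 1)*exp(14*t/5)/16.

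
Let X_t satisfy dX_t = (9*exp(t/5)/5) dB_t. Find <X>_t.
<X>_t = 81*exp(2*t/5)/10 - 81/10

For an Itô process dX_t = a(t) dt + b(t) dB_t, the quadratic variation is <X>_t = int_0^t b(s)^2 ds (the drift term does not contribute). Here b(s) = 9*exp(s/5)/5, so
  b(s)^2 = 81*exp(2*s/5)/25.
Integrating from 0 to t:
  <X>_t = int_0^t (81*exp(2*s/5)/25) ds = 81*exp(2*t/5)/10 - 81/10.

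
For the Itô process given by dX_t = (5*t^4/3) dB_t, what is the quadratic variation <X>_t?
<X>_t = 25*t^9/81

For an Itô process dX_t = a(t) dt + b(t) dB_t, the quadratic variation is <X>_t = int_0^t b(s)^2 ds (the drift term does not contribute). Here b(s) = 5*s^4/3, so
  b(s)^2 = 25*s^8/9.
Integrating from 0 to t:
  <X>_t = int_0^t (25*s^8/9) ds = 25*t^9/81.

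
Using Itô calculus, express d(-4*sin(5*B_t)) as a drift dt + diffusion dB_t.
d(-4*sin(5*B_t)) = (50*sin(5*B_t)) dt + (-20*cos(5*B_t)) dB_t

Itô's formula for f(B_t) gives d f(B_t) = f'(B_t) dB_t + (1/2) f''(B_t) dt. Compute derivatives of f(x) = -4*sin(5*x):
  f'(x)  = -20*cos(5*x)
  f''(x) = 100*sin(5*x)
Substitute x = B_t and multiply the f'' term by 1/2:
  drift     = (1/2) * (100*sin(5*x)) evaluated at B_t = 50*sin(5*B_t)
  diffusion = (-20*cos(5*x)) evaluated at B_t = -20*cos(5*B_t)
Therefore d(-4*sin(5*B_t)) = (50*sin(5*B_t)) dt + (-20*cos(5*B_t)) dB_t.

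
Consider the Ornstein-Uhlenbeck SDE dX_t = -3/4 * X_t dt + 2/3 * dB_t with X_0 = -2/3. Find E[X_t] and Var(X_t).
E[X_t] = -2*exp(-3*t/4)/3; Var(X_t) = 8/27 - 8*exp(-3*t/2)/27

The OU SDE dX = -theta X dt + sigma dB admits the integrating factor exp(theta t): d(exp(theta t) X_t) = sigma exp(theta t) dB_t. Integrating from 0 to t:
  X_t = x_0 * exp(-theta t) + sigma * int_0^t exp(-theta (t-s)) dB_s.
The Itô integral has mean 0 and (by the Itô isometry) variance sigma^2 * int_0^t exp(-2 theta (t - s)) ds = sigma^2 * (1 - exp(-2 theta t)) / (2 theta).
With theta = 3/4, sigma = 2/3, x_0 = -2/3:
  E[X_t] = -2/3 * exp(-3/4 t) = -2*exp(-3*t/4)/3
  Var(X_t) = (2/3)^2 * (1 - exp(-2*3/4 t)) / (2 * 3/4) = 8/27 - 8*exp(-3*t/2)/27.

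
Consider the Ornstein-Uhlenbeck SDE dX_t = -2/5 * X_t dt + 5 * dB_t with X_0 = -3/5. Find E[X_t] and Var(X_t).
E[X_t] = -3*exp(-2*t/5)/5; Var(X_t) = 125/4 - 125*exp(-4*t/5)/4

The OU SDE dX = -theta X dt + sigma dB admits the integrating factor exp(theta t): d(exp(theta t) X_t) = sigma exp(theta t) dB_t. Integrating from 0 to t:
  X_t = x_0 * exp(-theta t) + sigma * int_0^t exp(-theta (t-s)) dB_s.
The Itô integral has mean 0 and (by the Itô isometry) variance sigma^2 * int_0^t exp(-2 theta (t - s)) ds = sigma^2 * (1 - exp(-2 theta t)) / (2 theta).
With theta = 2/5, sigma = 5, x_0 = -3/5:
  E[X_t] = -3/5 * exp(-2/5 t) = -3*exp(-2*t/5)/5
  Var(X_t) = (5)^2 * (1 - exp(-2*2/5 t)) / (2 * 2/5) = 125/4 - 125*exp(-4*t/5)/4.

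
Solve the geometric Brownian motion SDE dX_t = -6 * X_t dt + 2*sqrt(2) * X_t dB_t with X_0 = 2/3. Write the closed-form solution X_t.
X_t = 2/3 * exp((-10) * t + (2*sqrt(2)) * B_t)

For GBM dX = mu X dt + sigma X dB with X_0 = x_0, apply Itô to Y = log X: dY = (mu - sigma^2/2) dt + sigma dB, so Y_t = log(x_0) + (mu - sigma^2/2) t + sigma B_t and hence X_t = x_0 * exp((mu - sigma^2/2) t + sigma B_t).
With mu = -6, sigma = 2*sqrt(2), x_0 = 2/3, this gives:
  X_t = 2/3 * exp((-10) * t + (2*sqrt(2)) * B_t).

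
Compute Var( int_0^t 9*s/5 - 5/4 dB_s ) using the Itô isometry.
Var = t*(432*t^2 - 900*t + 625)/400

The Itô integral of a deterministic integrand f(s) has mean 0 because each increment f(s) * (B_{s+ds} - B_s) has mean 0. By the Itô isometry:
  Var( int_0^t f(s) dB_s ) = E[ (int_0^t f(s) dB_s)^2 ] = int_0^t f(s)^2 ds.
Here f(s) = 9*s/5 - 5/4, so f(s)^2 = (36*s - 25)^2/400. Integrate:
  int_0^t ((36*s - 25)^2/400) ds = t*(432*t^2 - 900*t + 625)/400.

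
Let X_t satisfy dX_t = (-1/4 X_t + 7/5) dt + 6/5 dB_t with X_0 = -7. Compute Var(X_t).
Var(X_t) = 72/25 - 72*exp(-t/2)/25

The variance V(t) = Var(X_t) satisfies V'(t) = 2 a V(t) + c^2 with V(0) = 0 (drift coefficient is linear in X, diffusion is constant). With a = -1/4, c = 6/5, the solution is
  V(t) = (c^2 / (2 a)) * (exp(2 a t) - 1)
       = ((6/5)^2 / (2*(-1/4))) * (exp((-1/2) t) - 1)
       = 72/25 - 72*exp(-t/2)/25.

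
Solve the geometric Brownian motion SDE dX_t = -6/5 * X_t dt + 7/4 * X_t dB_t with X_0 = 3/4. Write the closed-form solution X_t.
X_t = 3/4 * exp((-437/160) * t + (7/4) * B_t)

For GBM dX = mu X dt + sigma X dB with X_0 = x_0, apply Itô to Y = log X: dY = (mu - sigma^2/2) dt + sigma dB, so Y_t = log(x_0) + (mu - sigma^2/2) t + sigma B_t and hence X_t = x_0 * exp((mu - sigma^2/2) t + sigma B_t).
With mu = -6/5, sigma = 7/4, x_0 = 3/4, this gives:
  X_t = 3/4 * exp((-437/160) * t + (7/4) * B_t).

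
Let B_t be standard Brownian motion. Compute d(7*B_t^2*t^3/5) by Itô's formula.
d(7*B_t^2*t^3/5) = (7*t^2*(3*B_t^2 + t)/5) dt + (14*B_t*t^3/5) dB_t

Itô's formula for f(t, x): d f(t, B_t) = (f_t + (1/2) f_xx) dt + f_x dB_t. Compute partials of f(t, x) = 7*t^3*x^2/5:
  f_t(t,x)  = 21*t^2*x^2/5
  f_x(t,x)  = 14*t^3*x/5
  f_xx(t,x) = 14*t^3/5
Assemble drift = f_t + (1/2) f_xx = 7*t^2*(t + 3*x^2)/5 and diffusion = f_x = 14*t^3*x/5. Substituting x = B_t:
  d(7*B_t^2*t^3/5) = (7*t^2*(3*B_t^2 + t)/5) dt + (14*B_t*t^3/5) dB_t.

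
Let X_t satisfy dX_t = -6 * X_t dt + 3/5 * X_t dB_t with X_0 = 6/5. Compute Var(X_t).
Var(X_t) = (36*exp(9*t/25) - 36)*exp(-12*t)/25

For GBM dX = mu X dt + sigma X dB with X_0 = x_0, apply Itô to Y = log X: dY = (mu - sigma^2/2) dt + sigma dB, so Y_t = log(x_0) + (mu - sigma^2/2) t + sigma B_t and hence X_t = x_0 * exp((mu - sigma^2/2) t + sigma B_t).
With mu = -6, sigma = 3/5, x_0 = 6/5, this gives:
  X_t = 6/5 * exp((-309/50) * t + (3/5) * B_t).
Since sigma*B_t ~ Normal(0, sigma^2 t), E[exp(sigma*B_t)] = exp(sigma^2 t / 2); so E[X_t] = x_0 * exp((mu - sigma^2/2) t) * exp(sigma^2 t / 2) = x_0 * exp(mu t) = 6*exp(-6*t)/5.
Var(X_t) = E[X_t^2] - (E[X_t])^2 = x_0^2 * exp(2 mu t) * (exp(sigma^2 t) - 1) = (36*exp(9*t/25) - 36)*exp(-12*t)/25.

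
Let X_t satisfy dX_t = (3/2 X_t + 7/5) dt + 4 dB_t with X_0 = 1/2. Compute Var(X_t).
Var(X_t) = 16*exp(3*t)/3 - 16/3

The variance V(t) = Var(X_t) satisfies V'(t) = 2 a V(t) + c^2 with V(0) = 0 (drift coefficient is linear in X, diffusion is constant). With a = 3/2, c = 4, the solution is
  V(t) = (c^2 / (2 a)) * (exp(2 a t) - 1)
       = (4^2 / (2*(3/2))) * (exp(3 t) - 1)
       = 16*exp(3*t)/3 - 16/3.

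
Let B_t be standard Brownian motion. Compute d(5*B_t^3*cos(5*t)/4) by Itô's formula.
d(5*B_t^3*cos(5*t)/4) = (5*B_t*(-5*B_t^2*sin(5*t) + 3*cos(5*t))/4) dt + (15*B_t^2*cos(5*t)/4) dB_t

Itô's formula for f(t, x): d f(t, B_t) = (f_t + (1/2) f_xx) dt + f_x dB_t. Compute partials of f(t, x) = 5*x^3*cos(5*t)/4:
  f_t(t,x)  = -25*x^3*sin(5*t)/4
  f_x(t,x)  = 15*x^2*cos(5*t)/4
  f_xx(t,x) = 15*x*cos(5*t)/2
Assemble drift = f_t + (1/2) f_xx = 5*x*(-5*x^2*sin(5*t) + 3*cos(5*t))/4 and diffusion = f_x = 15*x^2*cos(5*t)/4. Substituting x = B_t:
  d(5*B_t^3*cos(5*t)/4) = (5*B_t*(-5*B_t^2*sin(5*t) + 3*cos(5*t))/4) dt + (15*B_t^2*cos(5*t)/4) dB_t.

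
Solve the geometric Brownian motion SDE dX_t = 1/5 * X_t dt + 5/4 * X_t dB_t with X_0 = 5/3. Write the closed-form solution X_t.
X_t = 5/3 * exp((-93/160) * t + (5/4) * B_t)

For GBM dX = mu X dt + sigma X dB with X_0 = x_0, apply Itô to Y = log X: dY = (mu - sigma^2/2) dt + sigma dB, so Y_t = log(x_0) + (mu - sigma^2/2) t + sigma B_t and hence X_t = x_0 * exp((mu - sigma^2/2) t + sigma B_t).
With mu = 1/5, sigma = 5/4, x_0 = 5/3, this gives:
  X_t = 5/3 * exp((-93/160) * t + (5/4) * B_t).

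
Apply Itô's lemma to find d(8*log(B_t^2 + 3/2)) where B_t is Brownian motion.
d(8*log(B_t^2 + 3/2)) = (16*(3 - 2*B_t^2)/(2*B_t^2 + 3)^2) dt + (32*B_t/(2*B_t^2 + 3)) dB_t

Itô's formula for f(B_t) gives d f(B_t) = f'(B_t) dB_t + (1/2) f''(B_t) dt. Compute derivatives of f(x) = 8*log(x^2 + 3/2):
  f'(x)  = 32*x/(2*x^2 + 3)
  f''(x) = 32*(3 - 2*x^2)/(2*x^2 + 3)^2
Substitute x = B_t and multiply the f'' term by 1/2:
  drift     = (1/2) * (32*(3 - 2*x^2)/(2*x^2 + 3)^2) evaluated at B_t = 16*(3 - 2*B_t^2)/(2*B_t^2 + 3)^2
  diffusion = (32*x/(2*x^2 + 3)) evaluated at B_t = 32*B_t/(2*B_t^2 + 3)
Therefore d(8*log(B_t^2 + 3/2)) = (16*(3 - 2*B_t^2)/(2*B_t^2 + 3)^2) dt + (32*B_t/(2*B_t^2 + 3)) dB_t.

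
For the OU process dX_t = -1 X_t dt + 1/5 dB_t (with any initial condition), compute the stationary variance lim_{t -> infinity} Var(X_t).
lim Var(X_t) = 1/50

The OU SDE dX = -theta X dt + sigma dB admits the integrating factor exp(theta t): d(exp(theta t) X_t) = sigma exp(theta t) dB_t. Integrating from 0 to t gives X_t = x_0 * exp(-theta t) + sigma * int_0^t exp(-theta (t-s)) dB_s for any initial x_0. The Itô integral has variance (by the Itô isometry) sigma^2 * int_0^t exp(-2 theta (t - s)) ds = sigma^2 * (1 - exp(-2 theta t)) / (2 theta), independent of x_0.
With theta = 1, sigma = 1/5:
  Var(X_t) = (1/5)^2 * (1 - exp(-2*1 t)) / (2 * 1) = 1/50 - exp(-2*t)/50.
As t -> infinity, exp(-2*1 t) -> 0, so the stationary variance is sigma^2 / (2 theta) = 1/50.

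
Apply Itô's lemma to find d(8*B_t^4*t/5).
d(8*B_t^4*t/5) = (8*B_t^2*(B_t^2 + 6*t)/5) dt + (32*B_t^3*t/5) dB_t

Itô's formula for f(t, x): d f(t, B_t) = (f_t + (1/2) f_xx) dt + f_x dB_t. Compute partials of f(t, x) = 8*t*x^4/5:
  f_t(t,x)  = 8*x^4/5
  f_x(t,x)  = 32*t*x^3/5
  f_xx(t,x) = 96*t*x^2/5
Assemble drift = f_t + (1/2) f_xx = 8*x^2*(6*t + x^2)/5 and diffusion = f_x = 32*t*x^3/5. Substituting x = B_t:
  d(8*B_t^4*t/5) = (8*B_t^2*(B_t^2 + 6*t)/5) dt + (32*B_t^3*t/5) dB_t.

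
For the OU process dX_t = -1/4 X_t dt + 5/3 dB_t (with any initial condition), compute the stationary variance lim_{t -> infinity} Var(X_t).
lim Var(X_t) = 50/9

The OU SDE dX = -theta X dt + sigma dB admits the integrating factor exp(theta t): d(exp(theta t) X_t) = sigma exp(theta t) dB_t. Integrating from 0 to t gives X_t = x_0 * exp(-theta t) + sigma * int_0^t exp(-theta (t-s)) dB_s for any initial x_0. The Itô integral has variance (by the Itô isometry) sigma^2 * int_0^t exp(-2 theta (t - s)) ds = sigma^2 * (1 - exp(-2 theta t)) / (2 theta), independent of x_0.
With theta = 1/4, sigma = 5/3:
  Var(X_t) = (5/3)^2 * (1 - exp(-2*1/4 t)) / (2 * 1/4) = 50/9 - 50*exp(-t/2)/9.
As t -> infinity, exp(-2*1/4 t) -> 0, so the stationary variance is sigma^2 / (2 theta) = 50/9.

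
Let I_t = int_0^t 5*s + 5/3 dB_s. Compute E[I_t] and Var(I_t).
E[I_t] = 0; Var(I_t) = 25*t*(3*t^2 + 3*t + 1)/9

The Itô integral of a deterministic integrand f(s) has mean 0 because each increment f(s) * (B_{s+ds} - B_s) has mean 0. By the Itô isometry:
  Var( int_0^t f(s) dB_s ) = E[ (int_0^t f(s) dB_s)^2 ] = int_0^t f(s)^2 ds.
Here f(s) = 5*s + 5/3, so f(s)^2 = 25*(3*s + 1)^2/9. Integrate:
  int_0^t (25*(3*s + 1)^2/9) ds = 25*t*(3*t^2 + 3*t + 1)/9.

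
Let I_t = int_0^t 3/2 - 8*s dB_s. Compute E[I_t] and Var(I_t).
E[I_t] = 0; Var(I_t) = t*(256*t^2 - 144*t + 27)/12

The Itô integral of a deterministic integrand f(s) has mean 0 because each increment f(s) * (B_{s+ds} - B_s) has mean 0. By the Itô isometry:
  Var( int_0^t f(s) dB_s ) = E[ (int_0^t f(s) dB_s)^2 ] = int_0^t f(s)^2 ds.
Here f(s) = 3/2 - 8*s, so f(s)^2 = (16*s - 3)^2/4. Integrate:
  int_0^t ((16*s - 3)^2/4) ds = t*(256*t^2 - 144*t + 27)/12.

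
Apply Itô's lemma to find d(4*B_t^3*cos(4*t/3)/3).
d(4*B_t^3*cos(4*t/3)/3) = (4*B_t*(-4*B_t^2*sin(4*t/3)/9 + cos(4*t/3))) dt + (4*B_t^2*cos(4*t/3)) dB_t

Itô's formula for f(t, x): d f(t, B_t) = (f_t + (1/2) f_xx) dt + f_x dB_t. Compute partials of f(t, x) = 4*x^3*cos(4*t/3)/3:
  f_t(t,x)  = -16*x^3*sin(4*t/3)/9
  f_x(t,x)  = 4*x^2*cos(4*t/3)
  f_xx(t,x) = 8*x*cos(4*t/3)
Assemble drift = f_t + (1/2) f_xx = 4*x*(-4*x^2*sin(4*t/3)/9 + cos(4*t/3)) and diffusion = f_x = 4*x^2*cos(4*t/3). Substituting x = B_t:
  d(4*B_t^3*cos(4*t/3)/3) = (4*B_t*(-4*B_t^2*sin(4*t/3)/9 + cos(4*t/3))) dt + (4*B_t^2*cos(4*t/3)) dB_t.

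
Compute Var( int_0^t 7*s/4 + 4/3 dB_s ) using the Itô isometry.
Var = t*(147*t^2 + 336*t + 256)/144

The Itô integral of a deterministic integrand f(s) has mean 0 because each increment f(s) * (B_{s+ds} - B_s) has mean 0. By the Itô isometry:
  Var( int_0^t f(s) dB_s ) = E[ (int_0^t f(s) dB_s)^2 ] = int_0^t f(s)^2 ds.
Here f(s) = 7*s/4 + 4/3, so f(s)^2 = (21*s + 16)^2/144. Integrate:
  int_0^t ((21*s + 16)^2/144) ds = t*(147*t^2 + 336*t + 256)/144.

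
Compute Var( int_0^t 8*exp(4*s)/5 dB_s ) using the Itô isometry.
Var = 8*exp(8*t)/25 - 8/25

The Itô integral of a deterministic integrand f(s) has mean 0 because each increment f(s) * (B_{s+ds} - B_s) has mean 0. By the Itô isometry:
  Var( int_0^t f(s) dB_s ) = E[ (int_0^t f(s) dB_s)^2 ] = int_0^t f(s)^2 ds.
Here f(s) = 8*exp(4*s)/5, so f(s)^2 = 64*exp(8*s)/25. Integrate:
  int_0^t (64*exp(8*s)/25) ds = 8*exp(8*t)/25 - 8/25.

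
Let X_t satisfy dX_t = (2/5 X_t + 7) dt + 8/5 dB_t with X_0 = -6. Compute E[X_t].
E[X_t] = 23*exp(2*t/5)/2 - 35/2

Taking expectations and using E[dB_t] = 0, the mean m(t) = E[X_t] satisfies the ODE m'(t) = a m(t) + b with m(0) = x_0. With a = 2/5, b = 7, x_0 = -6, the solution is
  m(t) = x_0 * exp(a t) + (b/a) * (exp(a t) - 1)
       = (-6) * exp((2/5) t) + (7/(2/5)) * (exp((2/5) t) - 1)
       = 23*exp(2*t/5)/2 - 35/2.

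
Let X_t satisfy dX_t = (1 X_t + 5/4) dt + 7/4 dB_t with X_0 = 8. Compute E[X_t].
E[X_t] = 37*exp(t)/4 - 5/4

Taking expectations and using E[dB_t] = 0, the mean m(t) = E[X_t] satisfies the ODE m'(t) = a m(t) + b with m(0) = x_0. With a = 1, b = 5/4, x_0 = 8, the solution is
  m(t) = x_0 * exp(a t) + (b/a) * (exp(a t) - 1)
       = 8 * exp(1 t) + ((5/4)/1) * (exp(1 t) - 1)
       = 37*exp(t)/4 - 5/4.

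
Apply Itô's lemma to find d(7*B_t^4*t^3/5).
d(7*B_t^4*t^3/5) = (21*B_t^2*t^2*(B_t^2 + 2*t)/5) dt + (28*B_t^3*t^3/5) dB_t

Itô's formula for f(t, x): d f(t, B_t) = (f_t + (1/2) f_xx) dt + f_x dB_t. Compute partials of f(t, x) = 7*t^3*x^4/5:
  f_t(t,x)  = 21*t^2*x^4/5
  f_x(t,x)  = 28*t^3*x^3/5
  f_xx(t,x) = 84*t^3*x^2/5
Assemble drift = f_t + (1/2) f_xx = 21*t^2*x^2*(2*t + x^2)/5 and diffusion = f_x = 28*t^3*x^3/5. Substituting x = B_t:
  d(7*B_t^4*t^3/5) = (21*B_t^2*t^2*(B_t^2 + 2*t)/5) dt + (28*B_t^3*t^3/5) dB_t.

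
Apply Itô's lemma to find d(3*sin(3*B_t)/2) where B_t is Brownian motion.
d(3*sin(3*B_t)/2) = (-27*sin(3*B_t)/4) dt + (9*cos(3*B_t)/2) dB_t

Itô's formula for f(B_t) gives d f(B_t) = f'(B_t) dB_t + (1/2) f''(B_t) dt. Compute derivatives of f(x) = 3*sin(3*x)/2:
  f'(x)  = 9*cos(3*x)/2
  f''(x) = -27*sin(3*x)/2
Substitute x = B_t and multiply the f'' term by 1/2:
  drift     = (1/2) * (-27*sin(3*x)/2) evaluated at B_t = -27*sin(3*B_t)/4
  diffusion = (9*cos(3*x)/2) evaluated at B_t = 9*cos(3*B_t)/2
Therefore d(3*sin(3*B_t)/2) = (-27*sin(3*B_t)/4) dt + (9*cos(3*B_t)/2) dB_t.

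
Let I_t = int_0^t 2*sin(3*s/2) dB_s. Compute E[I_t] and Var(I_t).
E[I_t] = 0; Var(I_t) = 2*t - 2*sin(3*t)/3

The Itô integral of a deterministic integrand f(s) has mean 0 because each increment f(s) * (B_{s+ds} - B_s) has mean 0. By the Itô isometry:
  Var( int_0^t f(s) dB_s ) = E[ (int_0^t f(s) dB_s)^2 ] = int_0^t f(s)^2 ds.
Here f(s) = 2*sin(3*s/2), so f(s)^2 = 4*sin(3*s/2)^2. Integrate:
  int_0^t (4*sin(3*s/2)^2) ds = 2*t - 2*sin(3*t)/3.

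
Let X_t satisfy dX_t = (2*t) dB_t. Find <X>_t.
<X>_t = 4*t^3/3

For an Itô process dX_t = a(t) dt + b(t) dB_t, the quadratic variation is <X>_t = int_0^t b(s)^2 ds (the drift term does not contribute). Here b(s) = 2*s, so
  b(s)^2 = 4*s^2.
Integrating from 0 to t:
  <X>_t = int_0^t (4*s^2) ds = 4*t^3/3.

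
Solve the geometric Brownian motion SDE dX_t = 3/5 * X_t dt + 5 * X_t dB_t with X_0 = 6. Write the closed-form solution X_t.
X_t = 6 * exp((-119/10) * t + (5) * B_t)

For GBM dX = mu X dt + sigma X dB with X_0 = x_0, apply Itô to Y = log X: dY = (mu - sigma^2/2) dt + sigma dB, so Y_t = log(x_0) + (mu - sigma^2/2) t + sigma B_t and hence X_t = x_0 * exp((mu - sigma^2/2) t + sigma B_t).
With mu = 3/5, sigma = 5, x_0 = 6, this gives:
  X_t = 6 * exp((-119/10) * t + (5) * B_t).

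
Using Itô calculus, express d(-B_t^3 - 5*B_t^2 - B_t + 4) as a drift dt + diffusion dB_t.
d(-B_t^3 - 5*B_t^2 - B_t + 4) = (-3*B_t - 5) dt + (-3*B_t^2 - 10*B_t - 1) dB_t

Itô's formula for f(B_t) gives d f(B_t) = f'(B_t) dB_t + (1/2) f''(B_t) dt. Compute derivatives of f(x) = -x^3 - 5*x^2 - x + 4:
  f'(x)  = -3*x^2 - 10*x - 1
  f''(x) = -6*x - 10
Substitute x = B_t and multiply the f'' term by 1/2:
  drift     = (1/2) * (-6*x - 10) evaluated at B_t = -3*B_t - 5
  diffusion = (-3*x^2 - 10*x - 1) evaluated at B_t = -3*B_t^2 - 10*B_t - 1
Therefore d(-B_t^3 - 5*B_t^2 - B_t + 4) = (-3*B_t - 5) dt + (-3*B_t^2 - 10*B_t - 1) dB_t.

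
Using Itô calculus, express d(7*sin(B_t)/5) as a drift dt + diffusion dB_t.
d(7*sin(B_t)/5) = (-7*sin(B_t)/10) dt + (7*cos(B_t)/5) dB_t

Itô's formula for f(B_t) gives d f(B_t) = f'(B_t) dB_t + (1/2) f''(B_t) dt. Compute derivatives of f(x) = 7*sin(x)/5:
  f'(x)  = 7*cos(x)/5
  f''(x) = -7*sin(x)/5
Substitute x = B_t and multiply the f'' term by 1/2:
  drift     = (1/2) * (-7*sin(x)/5) evaluated at B_t = -7*sin(B_t)/10
  diffusion = (7*cos(x)/5) evaluated at B_t = 7*cos(B_t)/5
Therefore d(7*sin(B_t)/5) = (-7*sin(B_t)/10) dt + (7*cos(B_t)/5) dB_t.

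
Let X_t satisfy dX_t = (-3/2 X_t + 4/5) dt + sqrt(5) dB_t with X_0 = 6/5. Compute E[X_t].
E[X_t] = 8/15 + 2*exp(-3*t/2)/3

Taking expectations and using E[dB_t] = 0, the mean m(t) = E[X_t] satisfies the ODE m'(t) = a m(t) + b with m(0) = x_0. With a = -3/2, b = 4/5, x_0 = 6/5, the solution is
  m(t) = x_0 * exp(a t) + (b/a) * (exp(a t) - 1)
       = (6/5) * exp((-3/2) t) + ((4/5)/(-3/2)) * (exp((-3/2) t) - 1)
       = 8/15 + 2*exp(-3*t/2)/3.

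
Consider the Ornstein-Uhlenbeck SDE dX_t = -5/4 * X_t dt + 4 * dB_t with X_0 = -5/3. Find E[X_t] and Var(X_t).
E[X_t] = -5*exp(-5*t/4)/3; Var(X_t) = 32/5 - 32*exp(-5*t/2)/5

The OU SDE dX = -theta X dt + sigma dB admits the integrating factor exp(theta t): d(exp(theta t) X_t) = sigma exp(theta t) dB_t. Integrating from 0 to t:
  X_t = x_0 * exp(-theta t) + sigma * int_0^t exp(-theta (t-s)) dB_s.
The Itô integral has mean 0 and (by the Itô isometry) variance sigma^2 * int_0^t exp(-2 theta (t - s)) ds = sigma^2 * (1 - exp(-2 theta t)) / (2 theta).
With theta = 5/4, sigma = 4, x_0 = -5/3:
  E[X_t] = -5/3 * exp(-5/4 t) = -5*exp(-5*t/4)/3
  Var(X_t) = (4)^2 * (1 - exp(-2*5/4 t)) / (2 * 5/4) = 32/5 - 32*exp(-5*t/2)/5.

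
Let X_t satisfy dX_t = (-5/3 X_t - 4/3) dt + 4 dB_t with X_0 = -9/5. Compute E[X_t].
E[X_t] = -4/5 - exp(-5*t/3)

Taking expectations and using E[dB_t] = 0, the mean m(t) = E[X_t] satisfies the ODE m'(t) = a m(t) + b with m(0) = x_0. With a = -5/3, b = -4/3, x_0 = -9/5, the solution is
  m(t) = x_0 * exp(a t) + (b/a) * (exp(a t) - 1)
       = (-9/5) * exp((-5/3) t) + ((-4/3)/(-5/3)) * (exp((-5/3) t) - 1)
       = -4/5 - exp(-5*t/3).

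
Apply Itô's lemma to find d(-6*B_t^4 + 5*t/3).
d(-6*B_t^4 + 5*t/3) = (5/3 - 36*B_t^2) dt + (-24*B_t^3) dB_t

Itô's formula for f(t, x): d f(t, B_t) = (f_t + (1/2) f_xx) dt + f_x dB_t. Compute partials of f(t, x) = 5*t/3 - 6*x^4:
  f_t(t,x)  = 5/3
  f_x(t,x)  = -24*x^3
  f_xx(t,x) = -72*x^2
Assemble drift = f_t + (1/2) f_xx = 5/3 - 36*x^2 and diffusion = f_x = -24*x^3. Substituting x = B_t:
  d(-6*B_t^4 + 5*t/3) = (5/3 - 36*B_t^2) dt + (-24*B_t^3) dB_t.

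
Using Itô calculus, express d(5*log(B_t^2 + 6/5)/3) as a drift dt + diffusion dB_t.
d(5*log(B_t^2 + 6/5)/3) = (25*(6 - 5*B_t^2)/(3*(5*B_t^2 + 6)^2)) dt + (50*B_t/(3*(5*B_t^2 + 6))) dB_t

Itô's formula for f(B_t) gives d f(B_t) = f'(B_t) dB_t + (1/2) f''(B_t) dt. Compute derivatives of f(x) = 5*log(x^2 + 6/5)/3:
  f'(x)  = 50*x/(3*(5*x^2 + 6))
  f''(x) = 50*(6 - 5*x^2)/(3*(5*x^2 + 6)^2)
Substitute x = B_t and multiply the f'' term by 1/2:
  drift     = (1/2) * (50*(6 - 5*x^2)/(3*(5*x^2 + 6)^2)) evaluated at B_t = 25*(6 - 5*B_t^2)/(3*(5*B_t^2 + 6)^2)
  diffusion = (50*x/(3*(5*x^2 + 6))) evaluated at B_t = 50*B_t/(3*(5*B_t^2 + 6))
Therefore d(5*log(B_t^2 + 6/5)/3) = (25*(6 - 5*B_t^2)/(3*(5*B_t^2 + 6)^2)) dt + (50*B_t/(3*(5*B_t^2 + 6))) dB_t.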